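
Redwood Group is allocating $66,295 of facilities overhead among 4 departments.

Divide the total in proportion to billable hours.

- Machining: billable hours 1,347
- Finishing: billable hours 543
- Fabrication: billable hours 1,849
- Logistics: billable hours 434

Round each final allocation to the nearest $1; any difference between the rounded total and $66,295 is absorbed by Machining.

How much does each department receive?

Machining: $21,400 · Finishing: $8,626 · Fabrication: $29,374 · Logistics: $6,895

Total billable hours = 4,173.
Proportional shares: Machining 1,347/4,173 × $66,295 = 21,399.32; Finishing 543/4,173 × $66,295 = 8,626.45; Fabrication 1,849/4,173 × $66,295 = 29,374.42; Logistics 434/4,173 × $66,295 = 6,894.81.
Rounded to nearest $1: Machining $21,399; Finishing $8,626; Fabrication $29,374; Logistics $6,895. Sum = $66,294.
Difference $66,295 − $66,294 = +$1 applied to Machining: Machining becomes $21,400.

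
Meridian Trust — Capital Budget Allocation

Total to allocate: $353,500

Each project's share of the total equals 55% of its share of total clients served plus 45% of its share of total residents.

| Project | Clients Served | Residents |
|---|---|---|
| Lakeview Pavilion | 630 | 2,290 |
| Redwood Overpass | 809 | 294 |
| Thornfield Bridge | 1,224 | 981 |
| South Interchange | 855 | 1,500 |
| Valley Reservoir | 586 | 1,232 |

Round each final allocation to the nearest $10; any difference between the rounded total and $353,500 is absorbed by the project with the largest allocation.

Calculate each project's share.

Lakeview Pavilion: $87,700; Redwood Overpass: $45,750; Thornfield Bridge: $82,770; South Interchange: $78,400; Valley Reservoir: $58,880

Clients served total 4,104; residents total 6,297.
Blended shares (55% clients served + 45% residents): Lakeview Pavilion 0.2481; Redwood Overpass 0.1294; Thornfield Bridge 0.2341; South Interchange 0.2218; Valley Reservoir 0.1666.
Pro-rata amounts: Lakeview Pavilion 87,695.99; Redwood Overpass 45,753.02; Thornfield Bridge 82,768.45; South Interchange 78,398.25; Valley Reservoir 58,884.28.
At nearest $10: Lakeview Pavilion $87,700; Redwood Overpass $45,750; Thornfield Bridge $82,770; South Interchange $78,400; Valley Reservoir $58,880. Sum = $353,500.
No rounding difference to absorb.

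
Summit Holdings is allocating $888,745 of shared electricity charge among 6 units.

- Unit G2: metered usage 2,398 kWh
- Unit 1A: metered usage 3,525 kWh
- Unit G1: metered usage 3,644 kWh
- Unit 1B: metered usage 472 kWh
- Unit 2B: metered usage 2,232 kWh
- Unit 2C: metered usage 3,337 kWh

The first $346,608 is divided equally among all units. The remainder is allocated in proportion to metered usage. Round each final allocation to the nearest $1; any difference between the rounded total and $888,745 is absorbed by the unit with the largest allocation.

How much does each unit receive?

Unit G2: $141,061; Unit 1A: $180,207; Unit G1: $184,341; Unit 1B: $74,163; Unit 2B: $135,296; Unit 2C: $173,677

Equal tier: $346,608 ÷ 6 = $57,768 apiece.
Remainder $542,137 by metered usage (total 15,608): Unit G2 83,293.47 → $83,293; Unit 1A 122,439.32 → $122,439; Unit G1 126,572.73 → $126,573; Unit 1B 16,394.71 → $16,395; Unit 2B 77,527.54 → $77,528; Unit 2C 115,909.22 → $115,909.
Totals: Unit G2 $57,768 + $83,293 = $141,061; Unit 1A $57,768 + $122,439 = $180,207; Unit G1 $57,768 + $126,573 = $184,341; Unit 1B $57,768 + $16,395 = $74,163; Unit 2B $57,768 + $77,528 = $135,296; Unit 2C $57,768 + $115,909 = $173,677.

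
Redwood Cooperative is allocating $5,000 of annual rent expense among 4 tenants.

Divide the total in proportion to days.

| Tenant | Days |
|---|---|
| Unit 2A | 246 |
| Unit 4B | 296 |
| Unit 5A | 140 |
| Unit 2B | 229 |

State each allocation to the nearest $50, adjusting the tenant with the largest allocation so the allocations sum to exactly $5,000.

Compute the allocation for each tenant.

Unit 2A: $1,350 | Unit 4B: $1,650 | Unit 5A: $750 | Unit 2B: $1,250

Total days = 911.
Proportional shares: Unit 2A 246/911 × $5,000 = 1,350.16; Unit 4B 296/911 × $5,000 = 1,624.59; Unit 5A 140/911 × $5,000 = 768.39; Unit 2B 229/911 × $5,000 = 1,256.86.
Rounded to nearest $50: Unit 2A $1,350; Unit 4B $1,600; Unit 5A $750; Unit 2B $1,250. Sum = $4,950.
Difference $5,000 − $4,950 = +$50 applied to largest allocation (Unit 4B): Unit 4B becomes $1,650.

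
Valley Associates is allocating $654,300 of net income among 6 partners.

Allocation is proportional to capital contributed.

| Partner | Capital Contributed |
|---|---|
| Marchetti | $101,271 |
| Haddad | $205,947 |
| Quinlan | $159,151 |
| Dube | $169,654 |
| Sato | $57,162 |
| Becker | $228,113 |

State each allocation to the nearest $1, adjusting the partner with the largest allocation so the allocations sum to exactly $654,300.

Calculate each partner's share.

Sum of capital contributed: 921,298.
Raw shares: Marchetti 101,271/921,298 × $654,300 = 71,922.02; Haddad 205,947/921,298 × $654,300 = 146,262.25; Quinlan 159,151/921,298 × $654,300 = 113,028.03; Dube 169,654/921,298 × $654,300 = 120,487.20; Sato 57,162/921,298 × $654,300 = 40,596.09; Becker 228,113/921,298 × $654,300 = 162,004.41.
At nearest $1: Marchetti $71,922; Haddad $146,262; Quinlan $113,028; Dube $120,487; Sato $40,596; Becker $162,004. Sum = $654,299.
Difference $654,300 − $654,299 = +$1 applied to largest allocation (Becker): Becker becomes $162,005.

Marchetti: $71,922 · Haddad: $146,262 · Quinlan: $113,028 · Dube: $120,487 · Sato: $40,596 · Becker: $162,005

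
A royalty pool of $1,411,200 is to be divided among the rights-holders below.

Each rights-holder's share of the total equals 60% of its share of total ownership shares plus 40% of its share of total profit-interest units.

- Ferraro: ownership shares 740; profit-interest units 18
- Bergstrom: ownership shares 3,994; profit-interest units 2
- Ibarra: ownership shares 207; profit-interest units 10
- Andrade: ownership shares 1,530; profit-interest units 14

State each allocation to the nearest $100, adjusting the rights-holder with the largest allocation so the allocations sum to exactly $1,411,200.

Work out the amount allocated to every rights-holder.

Totals — ownership shares 6,471, profit-interest units 44.
Blended shares (60% ownership shares + 40% profit-interest units): Ferraro 0.2323; Bergstrom 0.3885; Ibarra 0.1101; Andrade 0.2691.
Raw shares: Ferraro 327,751.45; Bergstrom 548,266.69; Ibarra 155,376.53; Andrade 379,805.33.
After rounding ($100): Ferraro $327,800; Bergstrom $548,300; Ibarra $155,400; Andrade $379,800. Sum = $1,411,300.
Difference $1,411,200 − $1,411,300 = −$100 applied to largest allocation (Bergstrom): Bergstrom becomes $548,200.

Ferraro: $327,800 · Bergstrom: $548,200 · Ibarra: $155,400 · Andrade: $379,800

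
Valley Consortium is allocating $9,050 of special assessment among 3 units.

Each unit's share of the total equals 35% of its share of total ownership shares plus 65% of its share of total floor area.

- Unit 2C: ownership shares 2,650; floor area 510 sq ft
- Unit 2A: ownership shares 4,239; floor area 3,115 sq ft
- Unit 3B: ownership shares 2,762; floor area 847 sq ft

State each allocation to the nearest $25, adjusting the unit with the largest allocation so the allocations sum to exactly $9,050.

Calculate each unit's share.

Ownership shares total 9,651; floor area total 4,472.
Composite weights (35% ownership shares + 65% floor area): Unit 2C 0.1702; Unit 2A 0.6065; Unit 3B 0.2233.
Pro-rata amounts: Unit 2C 1,540.60; Unit 2A 5,488.75; Unit 3B 2,020.65.
Rounded to nearest $25: Unit 2C $1,550; Unit 2A $5,500; Unit 3B $2,025. Sum = $9,075.
Difference $9,050 − $9,075 = −$25 applied to largest allocation (Unit 2A): Unit 2A becomes $5,475.

Unit 2C: $1,550 · Unit 2A: $5,475 · Unit 3B: $2,025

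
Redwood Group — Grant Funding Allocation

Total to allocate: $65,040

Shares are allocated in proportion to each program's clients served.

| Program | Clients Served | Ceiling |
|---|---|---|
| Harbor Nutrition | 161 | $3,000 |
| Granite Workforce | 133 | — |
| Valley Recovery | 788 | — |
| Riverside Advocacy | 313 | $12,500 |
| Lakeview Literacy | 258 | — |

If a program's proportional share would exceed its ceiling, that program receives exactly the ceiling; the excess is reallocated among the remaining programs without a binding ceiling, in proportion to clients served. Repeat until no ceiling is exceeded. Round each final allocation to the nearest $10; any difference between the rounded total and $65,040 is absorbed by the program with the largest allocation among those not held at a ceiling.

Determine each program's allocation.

Combined clients served = 1,653.
Unconstrained shares: Harbor Nutrition 6,334.81; Granite Workforce 5,233.10; Valley Recovery 31,005.15; Riverside Advocacy 12,315.50; Lakeview Literacy 10,151.43.
Capped: Harbor Nutrition ($3,000); residual $62,040 reallocated over remaining clients served 1,492.
Capped: Riverside Advocacy ($12,500); residual $49,540 reallocated over remaining clients served 1,179.
Remaining shares: Granite Workforce 5,588.48 → $5,590; Valley Recovery 33,110.70 → $33,110; Lakeview Literacy 10,840.81 → $10,840.

Harbor Nutrition: $3,000; Granite Workforce: $5,590; Valley Recovery: $33,110; Riverside Advocacy: $12,500; Lakeview Literacy: $10,840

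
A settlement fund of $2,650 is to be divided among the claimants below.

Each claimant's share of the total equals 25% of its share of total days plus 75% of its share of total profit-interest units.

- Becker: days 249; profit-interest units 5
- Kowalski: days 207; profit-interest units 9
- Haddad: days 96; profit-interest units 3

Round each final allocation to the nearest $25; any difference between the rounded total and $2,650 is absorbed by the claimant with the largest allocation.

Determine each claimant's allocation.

Totals — days 552, profit-interest units 17.
Composite weights (25% days + 75% profit-interest units): Becker 0.3334; Kowalski 0.4908; Haddad 0.1758.
Raw shares: Becker 883.40; Kowalski 1,300.64; Haddad 465.95.
After rounding ($25): Becker $875; Kowalski $1,300; Haddad $475. Sum = $2,650.
No rounding difference to absorb.

Becker: $875 | Kowalski: $1,300 | Haddad: $475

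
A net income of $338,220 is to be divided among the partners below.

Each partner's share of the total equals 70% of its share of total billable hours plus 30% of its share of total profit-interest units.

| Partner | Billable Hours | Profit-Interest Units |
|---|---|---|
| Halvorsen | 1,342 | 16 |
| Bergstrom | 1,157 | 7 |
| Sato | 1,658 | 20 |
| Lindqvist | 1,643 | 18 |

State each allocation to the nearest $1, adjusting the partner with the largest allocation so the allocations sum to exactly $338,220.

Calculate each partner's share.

Totals — billable hours 5,800, profit-interest units 61.
Combined weights (70% billable hours + 30% profit-interest units): Halvorsen 0.2407; Bergstrom 0.1741; Sato 0.2985; Lindqvist 0.2868.
Unrounded shares: Halvorsen 81,394.01; Bergstrom 58,871.98; Sato 100,946.53; Lindqvist 97,007.48.
At nearest $1: Halvorsen $81,394; Bergstrom $58,872; Sato $100,947; Lindqvist $97,007. Sum = $338,220.
Rounded total matches; no reconciliation needed.

Halvorsen: $81,394 · Bergstrom: $58,872 · Sato: $100,947 · Lindqvist: $97,007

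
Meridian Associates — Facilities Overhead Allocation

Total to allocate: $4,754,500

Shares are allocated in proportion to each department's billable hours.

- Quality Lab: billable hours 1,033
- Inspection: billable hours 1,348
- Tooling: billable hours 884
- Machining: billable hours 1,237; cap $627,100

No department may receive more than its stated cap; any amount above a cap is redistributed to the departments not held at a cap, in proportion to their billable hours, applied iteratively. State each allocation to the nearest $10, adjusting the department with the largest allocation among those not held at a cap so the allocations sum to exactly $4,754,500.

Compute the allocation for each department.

Sum of billable hours: 4,502.
Unconstrained shares: Quality Lab 1,090,937.03; Inspection 1,423,604.18; Tooling 933,580.19; Machining 1,306,378.61.
Capped: Machining ($627,100); remaining pool $4,127,400 reallocated over remaining billable hours 3,265.
Redistributed shares: Quality Lab 1,305,851.21 → $1,305,850; Inspection 1,704,053.66 → $1,704,050; Tooling 1,117,495.13 → $1,117,500.

Quality Lab: $1,305,850 | Inspection: $1,704,050 | Tooling: $1,117,500 | Machining: $627,100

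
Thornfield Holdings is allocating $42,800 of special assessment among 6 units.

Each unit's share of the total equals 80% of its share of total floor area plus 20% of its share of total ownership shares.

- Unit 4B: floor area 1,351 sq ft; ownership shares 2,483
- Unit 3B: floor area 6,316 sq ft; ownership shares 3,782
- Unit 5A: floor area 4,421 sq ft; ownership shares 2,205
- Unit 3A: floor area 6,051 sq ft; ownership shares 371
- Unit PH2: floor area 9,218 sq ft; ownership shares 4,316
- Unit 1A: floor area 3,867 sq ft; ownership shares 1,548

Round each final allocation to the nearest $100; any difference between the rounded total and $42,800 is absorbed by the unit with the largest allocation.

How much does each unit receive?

Unit 4B: $2,900; Unit 3B: $9,100; Unit 5A: $6,100; Unit 3A: $6,900; Unit PH2: $12,700; Unit 1A: $5,100

Floor area total 31,224; ownership shares total 14,705.
Blended shares (80% floor area + 20% ownership shares): Unit 4B 0.0684; Unit 3B 0.2133; Unit 5A 0.1433; Unit 3A 0.1601; Unit PH2 0.2949; Unit 1A 0.1201.
Unrounded shares: Unit 4B 2,926.89; Unit 3B 9,127.64; Unit 5A 6,131.60; Unit 3A 6,851.45; Unit PH2 12,620.80; Unit 1A 5,141.64.
At nearest $100: Unit 4B $2,900; Unit 3B $9,100; Unit 5A $6,100; Unit 3A $6,900; Unit PH2 $12,600; Unit 1A $5,100. Sum = $42,700.
Difference $42,800 − $42,700 = +$100 applied to largest allocation (Unit PH2): Unit PH2 becomes $12,700.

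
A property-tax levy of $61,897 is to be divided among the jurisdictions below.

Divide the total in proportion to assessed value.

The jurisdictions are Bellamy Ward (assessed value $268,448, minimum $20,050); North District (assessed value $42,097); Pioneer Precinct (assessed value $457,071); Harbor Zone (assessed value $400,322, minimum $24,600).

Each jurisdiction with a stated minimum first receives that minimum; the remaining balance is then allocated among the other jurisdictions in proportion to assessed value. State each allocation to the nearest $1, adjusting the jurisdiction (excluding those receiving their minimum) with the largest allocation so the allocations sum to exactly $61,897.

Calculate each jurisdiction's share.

Fund the minimums — Bellamy Ward $20,050; Harbor Zone $24,600. Residual $17,247.
Residual split over remaining assessed value 499,168: North District 1,454.51 → $1,455; Pioneer Precinct 15,792.49 → $15,792.

Bellamy Ward: $20,050 | North District: $1,455 | Pioneer Precinct: $15,792 | Harbor Zone: $24,600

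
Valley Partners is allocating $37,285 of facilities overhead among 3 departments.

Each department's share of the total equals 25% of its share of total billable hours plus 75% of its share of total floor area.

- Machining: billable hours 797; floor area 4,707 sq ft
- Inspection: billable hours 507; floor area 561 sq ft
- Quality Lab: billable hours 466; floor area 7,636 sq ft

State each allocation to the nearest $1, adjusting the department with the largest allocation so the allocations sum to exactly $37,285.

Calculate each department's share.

Totals — billable hours 1,770, floor area 12,904.
Blended shares (25% billable hours + 75% floor area): Machining 0.3861; Inspection 0.1042; Quality Lab 0.5096.
Unrounded shares: Machining 14,397.55; Inspection 3,885.71; Quality Lab 19,001.74.
After rounding ($1): Machining $14,398; Inspection $3,886; Quality Lab $19,002. Sum = $37,286.
Difference $37,285 − $37,286 = −$1 applied to largest allocation (Quality Lab): Quality Lab becomes $19,001.

Machining: $14,398 | Inspection: $3,886 | Quality Lab: $19,001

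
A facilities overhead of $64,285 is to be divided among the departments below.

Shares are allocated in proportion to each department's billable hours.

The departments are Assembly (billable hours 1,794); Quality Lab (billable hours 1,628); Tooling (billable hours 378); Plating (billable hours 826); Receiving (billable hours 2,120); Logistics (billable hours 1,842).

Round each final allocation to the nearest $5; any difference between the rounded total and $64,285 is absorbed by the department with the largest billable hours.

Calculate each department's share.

Assembly: $13,430; Quality Lab: $12,185; Tooling: $2,830; Plating: $6,185; Receiving: $15,865; Logistics: $13,790

Sum of billable hours: 8,588.
Pro-rata amounts: Assembly 1,794/8,588 × $64,285 = 13,428.89; Quality Lab 1,628/8,588 × $64,285 = 12,186.30; Tooling 378/8,588 × $64,285 = 2,829.50; Plating 826/8,588 × $64,285 = 6,182.98; Receiving 2,120/8,588 × $64,285 = 15,869.14; Logistics 1,842/8,588 × $64,285 = 13,788.19.
Rounded to nearest $5: Assembly $13,430; Quality Lab $12,185; Tooling $2,830; Plating $6,185; Receiving $15,870; Logistics $13,790. Sum = $64,290.
Difference $64,285 − $64,290 = −$5 applied to largest billable hours (Receiving): Receiving becomes $15,865.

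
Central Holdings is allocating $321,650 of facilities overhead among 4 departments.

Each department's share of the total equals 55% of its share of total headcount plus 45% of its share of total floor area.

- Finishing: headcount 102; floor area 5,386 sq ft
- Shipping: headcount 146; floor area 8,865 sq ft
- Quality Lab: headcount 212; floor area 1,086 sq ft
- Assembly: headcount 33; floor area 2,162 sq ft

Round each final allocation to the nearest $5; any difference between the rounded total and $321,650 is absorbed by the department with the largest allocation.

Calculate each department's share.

Finishing: $81,150; Shipping: $125,720; Quality Lab: $85,055; Assembly: $29,725

Headcount total 493; floor area total 17,499.
Blended shares (55% headcount + 45% floor area): Finishing 0.2523; Shipping 0.3909; Quality Lab 0.2644; Assembly 0.0924.
Pro-rata amounts: Finishing 81,151.70; Shipping 125,717.06; Quality Lab 85,056.63; Assembly 29,724.60.
At nearest $5: Finishing $81,150; Shipping $125,715; Quality Lab $85,055; Assembly $29,725. Sum = $321,645.
Difference $321,650 − $321,645 = +$5 applied to largest allocation (Shipping): Shipping becomes $125,720.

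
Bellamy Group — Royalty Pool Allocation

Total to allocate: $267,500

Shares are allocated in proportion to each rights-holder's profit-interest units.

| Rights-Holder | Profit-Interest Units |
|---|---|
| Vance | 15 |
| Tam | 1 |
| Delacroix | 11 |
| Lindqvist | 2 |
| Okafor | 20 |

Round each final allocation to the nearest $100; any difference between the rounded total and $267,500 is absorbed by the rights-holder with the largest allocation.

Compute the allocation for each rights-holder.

Vance: $81,900; Tam: $5,500; Delacroix: $60,100; Lindqvist: $10,900; Okafor: $109,100

Sum of profit-interest units: 49.
Unrounded shares: Vance 15/49 × $267,500 = 81,887.76; Tam 1/49 × $267,500 = 5,459.18; Delacroix 11/49 × $267,500 = 60,051.02; Lindqvist 2/49 × $267,500 = 10,918.37; Okafor 20/49 × $267,500 = 109,183.67.
After rounding ($100): Vance $81,900; Tam $5,500; Delacroix $60,100; Lindqvist $10,900; Okafor $109,200. Sum = $267,600.
Difference $267,500 − $267,600 = −$100 applied to largest allocation (Okafor): Okafor becomes $109,100.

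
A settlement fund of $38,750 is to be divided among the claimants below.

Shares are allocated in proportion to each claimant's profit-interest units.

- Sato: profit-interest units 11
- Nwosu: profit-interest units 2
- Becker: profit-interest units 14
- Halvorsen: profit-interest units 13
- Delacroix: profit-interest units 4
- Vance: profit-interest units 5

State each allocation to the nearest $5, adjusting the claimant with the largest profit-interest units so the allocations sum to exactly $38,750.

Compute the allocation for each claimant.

Sum of profit-interest units: 11 + 2 + 14 + 13 + 4 + 5 = 49.
Pro-rata amounts: Sato 8,698.98; Nwosu 1,581.63; Becker 11,071.43; Halvorsen 10,280.61; Delacroix 3,163.27; Vance 3,954.08.
After rounding ($5): Sato $8,700; Nwosu $1,580; Becker $11,070; Halvorsen $10,280; Delacroix $3,165; Vance $3,955. Sum = $38,750.
No rounding difference to absorb.

Sato: $8,700; Nwosu: $1,580; Becker: $11,070; Halvorsen: $10,280; Delacroix: $3,165; Vance: $3,955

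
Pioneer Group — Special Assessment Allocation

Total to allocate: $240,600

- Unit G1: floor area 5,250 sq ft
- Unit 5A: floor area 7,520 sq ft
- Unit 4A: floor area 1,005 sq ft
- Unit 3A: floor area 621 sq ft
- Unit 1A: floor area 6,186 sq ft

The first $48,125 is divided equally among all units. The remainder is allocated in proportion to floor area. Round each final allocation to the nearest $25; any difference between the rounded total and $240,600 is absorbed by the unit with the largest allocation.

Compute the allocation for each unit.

Equal tier: $48,125 ÷ 5 = $9,625 apiece.
Remainder $192,475 by floor area (total 20,582): Unit G1 49,095.99 → $49,100; Unit 5A 70,324.17 → $70,325; Unit 4A 9,398.38 → $9,400; Unit 3A 5,807.35 → $5,800; Unit 1A 57,849.11 → $57,850.
Totals: Unit G1 $9,625 + $49,100 = $58,725; Unit 5A $9,625 + $70,325 = $79,950; Unit 4A $9,625 + $9,400 = $19,025; Unit 3A $9,625 + $5,800 = $15,425; Unit 1A $9,625 + $57,850 = $67,475.

Unit G1: $58,725 | Unit 5A: $79,950 | Unit 4A: $19,025 | Unit 3A: $15,425 | Unit 1A: $67,475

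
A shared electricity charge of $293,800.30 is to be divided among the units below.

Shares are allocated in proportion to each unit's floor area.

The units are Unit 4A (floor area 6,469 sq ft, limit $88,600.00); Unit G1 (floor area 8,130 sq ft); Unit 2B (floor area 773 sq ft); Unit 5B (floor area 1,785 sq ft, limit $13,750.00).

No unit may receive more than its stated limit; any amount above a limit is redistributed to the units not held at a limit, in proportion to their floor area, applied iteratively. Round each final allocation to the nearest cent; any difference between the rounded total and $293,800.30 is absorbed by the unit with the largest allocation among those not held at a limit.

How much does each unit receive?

Combined floor area = 17,157.
Pro-rata shares before constraints: Unit 4A 110,776.6008; Unit G1 139,219.9358; Unit 2B 13,237.0246; Unit 5B 30,566.7387.
Held at cap: Unit 4A ($88,600.00), Unit 5B ($13,750.00); residual $191,450.30 reallocated over remaining floor area 8,903.
Remaining shares: Unit G1 174,827.6917 → $174,827.69; Unit 2B 16,622.6083 → $16,622.61.

Unit 4A: $88,600.00 · Unit G1: $174,827.69 · Unit 2B: $16,622.61 · Unit 5B: $13,750.00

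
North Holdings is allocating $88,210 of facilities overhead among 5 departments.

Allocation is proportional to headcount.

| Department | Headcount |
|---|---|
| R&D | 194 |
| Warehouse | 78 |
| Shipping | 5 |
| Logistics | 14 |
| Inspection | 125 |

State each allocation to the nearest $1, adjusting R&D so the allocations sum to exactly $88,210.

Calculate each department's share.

R&D: $41,137; Warehouse: $16,539; Shipping: $1,060; Logistics: $2,969; Inspection: $26,505

Total headcount = 416.
Pro-rata amounts: R&D 194/416 × $88,210 = 41,136.39; Warehouse 78/416 × $88,210 = 16,539.38; Shipping 5/416 × $88,210 = 1,060.22; Logistics 14/416 × $88,210 = 2,968.61; Inspection 125/416 × $88,210 = 26,505.41.
Rounded to nearest $1: R&D $41,136; Warehouse $16,539; Shipping $1,060; Logistics $2,969; Inspection $26,505. Sum = $88,209.
Difference $88,210 − $88,209 = +$1 applied to R&D: R&D becomes $41,137.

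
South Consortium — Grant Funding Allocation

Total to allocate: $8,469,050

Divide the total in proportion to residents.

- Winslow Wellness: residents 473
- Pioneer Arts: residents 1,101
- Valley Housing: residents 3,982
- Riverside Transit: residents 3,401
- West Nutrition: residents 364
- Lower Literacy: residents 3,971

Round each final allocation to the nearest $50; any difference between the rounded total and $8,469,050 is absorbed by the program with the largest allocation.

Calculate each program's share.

Sum of residents: 13,292.
Unrounded shares: Winslow Wellness 473/13,292 × $8,469,050 = 301,373.81; Pioneer Arts 1,101/13,292 × $8,469,050 = 701,506.47; Valley Housing 3,982/13,292 × $8,469,050 = 2,537,146.94; Riverside Transit 3,401/13,292 × $8,469,050 = 2,166,960.51; West Nutrition 364/13,292 × $8,469,050 = 231,924.03; Lower Literacy 3,971/13,292 × $8,469,050 = 2,530,138.24.
Rounded to nearest $50: Winslow Wellness $301,350; Pioneer Arts $701,500; Valley Housing $2,537,150; Riverside Transit $2,166,950; West Nutrition $231,900; Lower Literacy $2,530,150. Sum = $8,469,000.
Difference $8,469,050 − $8,469,000 = +$50 applied to largest allocation (Valley Housing): Valley Housing becomes $2,537,200.

Winslow Wellness: $301,350; Pioneer Arts: $701,500; Valley Housing: $2,537,200; Riverside Transit: $2,166,950; West Nutrition: $231,900; Lower Literacy: $2,530,150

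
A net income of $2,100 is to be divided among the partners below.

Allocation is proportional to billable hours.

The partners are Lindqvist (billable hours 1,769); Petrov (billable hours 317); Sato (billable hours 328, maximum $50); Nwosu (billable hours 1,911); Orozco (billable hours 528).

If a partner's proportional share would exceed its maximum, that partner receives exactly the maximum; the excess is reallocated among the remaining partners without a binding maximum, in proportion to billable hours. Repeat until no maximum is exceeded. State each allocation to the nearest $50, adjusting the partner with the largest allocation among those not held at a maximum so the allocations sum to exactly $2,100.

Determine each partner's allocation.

Lindqvist: $800; Petrov: $150; Sato: $50; Nwosu: $850; Orozco: $250

Total billable hours = 4,853.
Unconstrained shares: Lindqvist 765.49; Petrov 137.17; Sato 141.93; Nwosu 826.93; Orozco 228.48.
Cap binds for Sato ($50); residual $2,050 reallocated over remaining billable hours 4,525.
Redistributed shares: Lindqvist 801.43 → $800; Petrov 143.61 → $150; Nwosu 865.76 → $850; Orozco 239.20 → $250.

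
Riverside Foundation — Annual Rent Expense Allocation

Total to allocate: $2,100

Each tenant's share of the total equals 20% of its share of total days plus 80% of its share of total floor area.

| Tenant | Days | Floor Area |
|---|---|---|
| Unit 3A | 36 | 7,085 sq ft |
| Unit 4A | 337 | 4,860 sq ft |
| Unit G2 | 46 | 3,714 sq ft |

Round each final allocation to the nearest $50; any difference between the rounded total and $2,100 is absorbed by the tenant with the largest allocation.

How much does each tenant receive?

Days total 419; floor area total 15,659.
Composite weights (20% days + 80% floor area): Unit 3A 0.3791; Unit 4A 0.4092; Unit G2 0.2117.
Raw shares: Unit 3A 796.21; Unit 4A 859.22; Unit G2 444.57.
At nearest $50: Unit 3A $800; Unit 4A $850; Unit G2 $450. Sum = $2,100.
Rounded total matches; no reconciliation needed.

Unit 3A: $800 · Unit 4A: $850 · Unit G2: $450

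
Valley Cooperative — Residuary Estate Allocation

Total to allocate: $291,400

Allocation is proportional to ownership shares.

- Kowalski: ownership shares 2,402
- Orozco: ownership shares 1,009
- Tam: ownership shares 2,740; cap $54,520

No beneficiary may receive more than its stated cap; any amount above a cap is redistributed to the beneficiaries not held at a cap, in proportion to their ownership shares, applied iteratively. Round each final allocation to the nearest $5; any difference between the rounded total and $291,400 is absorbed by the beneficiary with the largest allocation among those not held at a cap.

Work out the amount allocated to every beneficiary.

Ownership shares total: 6,151.
Proportional shares (ignoring caps): Kowalski 113,793.33; Orozco 47,800.78; Tam 129,805.89.
Held at cap: Tam ($54,520); remaining pool $236,880 reallocated over remaining ownership shares 3,411.
Remaining shares: Kowalski 166,809.08 → $166,810; Orozco 70,070.92 → $70,070.

Kowalski: $166,810 | Orozco: $70,070 | Tam: $54,520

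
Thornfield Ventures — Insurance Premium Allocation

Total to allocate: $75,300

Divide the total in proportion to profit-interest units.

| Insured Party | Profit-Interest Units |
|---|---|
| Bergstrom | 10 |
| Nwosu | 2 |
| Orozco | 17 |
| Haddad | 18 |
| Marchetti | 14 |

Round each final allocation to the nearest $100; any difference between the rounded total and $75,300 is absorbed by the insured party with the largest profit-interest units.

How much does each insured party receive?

Profit-interest units total: 10 + 2 + 17 + 18 + 14 = 61.
Pro-rata amounts: Bergstrom 12,344.26; Nwosu 2,468.85; Orozco 20,985.25; Haddad 22,219.67; Marchetti 17,281.97.
Rounded to nearest $100: Bergstrom $12,300; Nwosu $2,500; Orozco $21,000; Haddad $22,200; Marchetti $17,300. Sum = $75,300.
Sum already equals the total — no adjustment.

Bergstrom: $12,300 | Nwosu: $2,500 | Orozco: $21,000 | Haddad: $22,200 | Marchetti: $17,300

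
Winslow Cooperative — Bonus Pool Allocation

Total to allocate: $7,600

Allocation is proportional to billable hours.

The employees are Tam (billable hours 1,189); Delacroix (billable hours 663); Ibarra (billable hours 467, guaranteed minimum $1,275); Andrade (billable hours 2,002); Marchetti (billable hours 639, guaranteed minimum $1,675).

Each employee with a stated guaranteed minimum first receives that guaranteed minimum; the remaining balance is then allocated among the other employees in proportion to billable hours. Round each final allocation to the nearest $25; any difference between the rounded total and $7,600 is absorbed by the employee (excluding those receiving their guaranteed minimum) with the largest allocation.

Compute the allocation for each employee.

Tam: $1,425; Delacroix: $800; Ibarra: $1,275; Andrade: $2,425; Marchetti: $1,675

Minimums first: Ibarra $1,275; Marchetti $1,675. Remaining pool $4,650.
Remaining pool split over remaining billable hours 3,854: Tam 1,434.57 → $1,425; Delacroix 799.94 → $800; Andrade 2,415.49 → $2,425.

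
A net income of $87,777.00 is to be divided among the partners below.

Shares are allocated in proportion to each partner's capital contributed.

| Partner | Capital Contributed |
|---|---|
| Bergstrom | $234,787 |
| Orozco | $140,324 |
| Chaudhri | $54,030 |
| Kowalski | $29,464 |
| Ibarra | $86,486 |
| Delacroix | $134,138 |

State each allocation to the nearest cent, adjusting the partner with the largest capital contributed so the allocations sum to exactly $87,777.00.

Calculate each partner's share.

Bergstrom: $30,341.60 | Orozco: $18,134.12 | Chaudhri: $6,982.32 | Kowalski: $3,807.64 | Ibarra: $11,176.62 | Delacroix: $17,334.70

Combined capital contributed = 234,787 + 140,324 + 54,030 + 29,464 + 86,486 + 134,138 = 679,229.
Proportional shares: Bergstrom 30,341.6057; Orozco 18,134.1193; Chaudhri 6,982.3157; Kowalski 3,807.6430; Ibarra 11,176.6159; Delacroix 17,334.7004.
After rounding (cent): Bergstrom $30,341.61; Orozco $18,134.12; Chaudhri $6,982.32; Kowalski $3,807.64; Ibarra $11,176.62; Delacroix $17,334.70. Sum = $87,777.01.
Difference $87,777.00 − $87,777.01 = −$0.01 applied to largest capital contributed (Bergstrom): Bergstrom becomes $30,341.60.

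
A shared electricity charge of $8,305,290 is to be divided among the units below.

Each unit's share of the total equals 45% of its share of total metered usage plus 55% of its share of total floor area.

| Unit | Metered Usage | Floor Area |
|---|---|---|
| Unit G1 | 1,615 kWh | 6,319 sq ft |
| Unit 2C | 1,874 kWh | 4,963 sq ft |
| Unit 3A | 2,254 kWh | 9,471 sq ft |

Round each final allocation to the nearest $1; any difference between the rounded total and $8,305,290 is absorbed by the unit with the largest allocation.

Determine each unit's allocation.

Unit G1: $2,441,861 · Unit 2C: $2,311,944 · Unit 3A: $3,551,485

Metered usage total 5,743; floor area total 20,753.
Composite weights (45% metered usage + 55% floor area): Unit G1 0.2940; Unit 2C 0.2784; Unit 3A 0.4276.
Proportional shares: Unit G1 2,441,860.85; Unit 2C 2,311,943.68; Unit 3A 3,551,485.47.
Rounded to nearest $1: Unit G1 $2,441,861; Unit 2C $2,311,944; Unit 3A $3,551,485. Sum = $8,305,290.
Sum already equals the total — no adjustment.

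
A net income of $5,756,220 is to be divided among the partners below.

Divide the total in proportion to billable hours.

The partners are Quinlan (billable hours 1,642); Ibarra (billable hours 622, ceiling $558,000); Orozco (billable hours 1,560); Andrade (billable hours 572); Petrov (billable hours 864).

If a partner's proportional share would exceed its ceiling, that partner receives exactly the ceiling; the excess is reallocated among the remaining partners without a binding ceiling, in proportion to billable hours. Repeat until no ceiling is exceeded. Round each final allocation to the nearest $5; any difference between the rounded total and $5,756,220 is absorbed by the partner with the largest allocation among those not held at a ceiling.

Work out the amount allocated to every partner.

Total billable hours = 5,260.
Proportional shares (ignoring caps): Quinlan 1,796,903.66; Ibarra 680,678.49; Orozco 1,707,167.91; Andrade 625,961.57; Petrov 945,508.38.
Held at cap: Ibarra ($558,000); residual $5,198,220 reallocated over remaining billable hours 4,638.
Redistributed shares: Quinlan 1,840,335.76 → $1,840,335; Orozco 1,748,431.05 → $1,748,430; Andrade 641,091.38 → $641,090; Petrov 968,361.81 → $968,360.
Rounding difference +$5 applied to Quinlan → $1,840,340.

Quinlan: $1,840,340 · Ibarra: $558,000 · Orozco: $1,748,430 · Andrade: $641,090 · Petrov: $968,360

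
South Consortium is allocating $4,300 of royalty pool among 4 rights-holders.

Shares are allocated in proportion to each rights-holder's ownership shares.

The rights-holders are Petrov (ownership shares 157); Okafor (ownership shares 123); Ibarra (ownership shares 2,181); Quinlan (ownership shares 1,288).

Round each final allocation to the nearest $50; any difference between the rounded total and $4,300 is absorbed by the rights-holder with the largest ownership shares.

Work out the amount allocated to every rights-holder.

Combined ownership shares = 3,749.
Raw shares: Petrov 157/3,749 × $4,300 = 180.07; Okafor 123/3,749 × $4,300 = 141.08; Ibarra 2,181/3,749 × $4,300 = 2,501.55; Quinlan 1,288/3,749 × $4,300 = 1,477.30.
After rounding ($50): Petrov $200; Okafor $150; Ibarra $2,500; Quinlan $1,500. Sum = $4,350.
Difference $4,300 − $4,350 = −$50 applied to largest ownership shares (Ibarra): Ibarra becomes $2,450.

Petrov: $200; Okafor: $150; Ibarra: $2,450; Quinlan: $1,500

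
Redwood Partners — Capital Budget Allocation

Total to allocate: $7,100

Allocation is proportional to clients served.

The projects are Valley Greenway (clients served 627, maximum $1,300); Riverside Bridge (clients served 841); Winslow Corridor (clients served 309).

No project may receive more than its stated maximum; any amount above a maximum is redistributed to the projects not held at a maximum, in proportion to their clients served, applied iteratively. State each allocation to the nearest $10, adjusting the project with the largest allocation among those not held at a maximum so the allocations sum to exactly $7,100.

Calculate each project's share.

Valley Greenway: $1,300 · Riverside Bridge: $4,240 · Winslow Corridor: $1,560

Total clients served = 1,777.
Proportional shares (ignoring caps): Valley Greenway 2,505.18; Riverside Bridge 3,360.21; Winslow Corridor 1,234.61.
Held at cap: Valley Greenway ($1,300); balance $5,800 reallocated over remaining clients served 1,150.
Redistributed shares: Riverside Bridge 4,241.57 → $4,240; Winslow Corridor 1,558.43 → $1,560.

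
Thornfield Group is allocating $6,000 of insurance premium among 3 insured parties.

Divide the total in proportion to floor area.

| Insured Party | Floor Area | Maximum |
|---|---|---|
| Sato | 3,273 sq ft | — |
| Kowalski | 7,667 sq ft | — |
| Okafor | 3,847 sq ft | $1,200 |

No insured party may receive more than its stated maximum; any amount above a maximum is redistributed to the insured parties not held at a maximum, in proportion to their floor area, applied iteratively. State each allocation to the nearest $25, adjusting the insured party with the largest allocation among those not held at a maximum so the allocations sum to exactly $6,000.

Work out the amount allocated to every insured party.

Sato: $1,425; Kowalski: $3,375; Okafor: $1,200

Sum of floor area: 14,787.
Pro-rata shares before constraints: Sato 1,328.06; Kowalski 3,110.98; Okafor 1,560.97.
Held at cap: Okafor ($1,200); residual $4,800 reallocated over remaining floor area 10,940.
Redistributed shares: Sato 1,436.05 → $1,425; Kowalski 3,363.95 → $3,375.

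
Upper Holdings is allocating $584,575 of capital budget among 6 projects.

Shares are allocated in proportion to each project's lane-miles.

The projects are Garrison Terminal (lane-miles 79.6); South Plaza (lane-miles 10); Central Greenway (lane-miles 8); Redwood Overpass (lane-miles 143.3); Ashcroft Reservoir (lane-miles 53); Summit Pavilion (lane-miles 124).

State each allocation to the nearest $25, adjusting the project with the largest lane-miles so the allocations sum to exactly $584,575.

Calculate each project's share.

Garrison Terminal: $111,350; South Plaza: $14,000; Central Greenway: $11,200; Redwood Overpass: $200,425; Ashcroft Reservoir: $74,150; Summit Pavilion: $173,450

Combined lane-miles = 417.9.
Pro-rata amounts: Garrison Terminal 79.6/417.9 × $584,575 = 111,347.62; South Plaza 10/417.9 × $584,575 = 13,988.39; Central Greenway 8/417.9 × $584,575 = 11,190.72; Redwood Overpass 143.3/417.9 × $584,575 = 200,453.69; Ashcroft Reservoir 53/417.9 × $584,575 = 74,138.49; Summit Pavilion 124/417.9 × $584,575 = 173,456.09.
At nearest $25: Garrison Terminal $111,350; South Plaza $14,000; Central Greenway $11,200; Redwood Overpass $200,450; Ashcroft Reservoir $74,150; Summit Pavilion $173,450. Sum = $584,600.
Difference $584,575 − $584,600 = −$25 applied to largest lane-miles (Redwood Overpass): Redwood Overpass becomes $200,425.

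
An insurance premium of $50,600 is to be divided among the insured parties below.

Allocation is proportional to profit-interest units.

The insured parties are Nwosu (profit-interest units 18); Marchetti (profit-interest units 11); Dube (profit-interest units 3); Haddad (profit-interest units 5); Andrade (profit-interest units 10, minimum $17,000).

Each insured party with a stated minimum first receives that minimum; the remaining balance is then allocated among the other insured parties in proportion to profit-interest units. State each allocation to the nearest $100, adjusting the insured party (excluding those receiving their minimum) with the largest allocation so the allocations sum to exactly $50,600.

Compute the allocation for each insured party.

Minimums first: Andrade $17,000. Remaining pool $33,600.
Remaining pool split over remaining profit-interest units 37: Nwosu 16,345.95 → $16,300; Marchetti 9,989.19 → $10,000; Dube 2,724.32 → $2,700; Haddad 4,540.54 → $4,500.
Rounding difference +$100 applied to Nwosu → $16,400.

Nwosu: $16,400; Marchetti: $10,000; Dube: $2,700; Haddad: $4,500; Andrade: $17,000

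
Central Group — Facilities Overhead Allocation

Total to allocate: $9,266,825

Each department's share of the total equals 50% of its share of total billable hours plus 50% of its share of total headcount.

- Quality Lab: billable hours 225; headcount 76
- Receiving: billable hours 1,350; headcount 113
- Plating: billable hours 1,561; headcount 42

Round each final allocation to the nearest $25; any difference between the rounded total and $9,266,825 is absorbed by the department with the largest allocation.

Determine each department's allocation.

Billable hours total 3,136; headcount total 231.
Combined weights (50% billable hours + 50% headcount): Quality Lab 0.2004; Receiving 0.4598; Plating 0.3398.
Unrounded shares: Quality Lab 1,856,848.30; Receiving 4,261,174.25; Plating 3,148,802.45.
After rounding ($25): Quality Lab $1,856,850; Receiving $4,261,175; Plating $3,148,800. Sum = $9,266,825.
Rounded total matches; no reconciliation needed.

Quality Lab: $1,856,850; Receiving: $4,261,175; Plating: $3,148,800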